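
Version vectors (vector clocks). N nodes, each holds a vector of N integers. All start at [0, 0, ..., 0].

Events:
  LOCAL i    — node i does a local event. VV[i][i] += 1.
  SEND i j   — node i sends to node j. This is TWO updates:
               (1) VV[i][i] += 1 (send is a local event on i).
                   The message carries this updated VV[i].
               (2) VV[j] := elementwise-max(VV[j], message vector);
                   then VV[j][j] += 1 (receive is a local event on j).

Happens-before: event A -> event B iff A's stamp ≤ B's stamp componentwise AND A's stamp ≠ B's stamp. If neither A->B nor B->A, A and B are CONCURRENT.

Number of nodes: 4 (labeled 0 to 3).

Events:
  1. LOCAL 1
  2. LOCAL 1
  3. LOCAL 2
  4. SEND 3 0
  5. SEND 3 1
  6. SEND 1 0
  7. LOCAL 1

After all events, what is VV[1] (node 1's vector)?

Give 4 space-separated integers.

Initial: VV[0]=[0, 0, 0, 0]
Initial: VV[1]=[0, 0, 0, 0]
Initial: VV[2]=[0, 0, 0, 0]
Initial: VV[3]=[0, 0, 0, 0]
Event 1: LOCAL 1: VV[1][1]++ -> VV[1]=[0, 1, 0, 0]
Event 2: LOCAL 1: VV[1][1]++ -> VV[1]=[0, 2, 0, 0]
Event 3: LOCAL 2: VV[2][2]++ -> VV[2]=[0, 0, 1, 0]
Event 4: SEND 3->0: VV[3][3]++ -> VV[3]=[0, 0, 0, 1], msg_vec=[0, 0, 0, 1]; VV[0]=max(VV[0],msg_vec) then VV[0][0]++ -> VV[0]=[1, 0, 0, 1]
Event 5: SEND 3->1: VV[3][3]++ -> VV[3]=[0, 0, 0, 2], msg_vec=[0, 0, 0, 2]; VV[1]=max(VV[1],msg_vec) then VV[1][1]++ -> VV[1]=[0, 3, 0, 2]
Event 6: SEND 1->0: VV[1][1]++ -> VV[1]=[0, 4, 0, 2], msg_vec=[0, 4, 0, 2]; VV[0]=max(VV[0],msg_vec) then VV[0][0]++ -> VV[0]=[2, 4, 0, 2]
Event 7: LOCAL 1: VV[1][1]++ -> VV[1]=[0, 5, 0, 2]
Final vectors: VV[0]=[2, 4, 0, 2]; VV[1]=[0, 5, 0, 2]; VV[2]=[0, 0, 1, 0]; VV[3]=[0, 0, 0, 2]

Answer: 0 5 0 2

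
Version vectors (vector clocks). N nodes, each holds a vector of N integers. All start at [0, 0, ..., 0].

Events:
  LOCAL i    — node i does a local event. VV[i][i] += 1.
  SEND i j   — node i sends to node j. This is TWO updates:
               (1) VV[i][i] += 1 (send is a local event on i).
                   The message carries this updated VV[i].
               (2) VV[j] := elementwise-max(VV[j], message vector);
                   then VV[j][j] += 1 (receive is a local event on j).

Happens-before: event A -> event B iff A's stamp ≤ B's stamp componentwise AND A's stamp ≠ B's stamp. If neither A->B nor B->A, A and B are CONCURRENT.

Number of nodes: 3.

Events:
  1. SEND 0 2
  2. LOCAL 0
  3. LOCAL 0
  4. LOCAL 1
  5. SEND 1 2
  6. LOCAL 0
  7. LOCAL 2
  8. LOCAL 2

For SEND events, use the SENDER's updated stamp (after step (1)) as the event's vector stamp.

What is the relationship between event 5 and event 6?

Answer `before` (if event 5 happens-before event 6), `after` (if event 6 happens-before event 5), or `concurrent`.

Answer: concurrent

Derivation:
Initial: VV[0]=[0, 0, 0]
Initial: VV[1]=[0, 0, 0]
Initial: VV[2]=[0, 0, 0]
Event 1: SEND 0->2: VV[0][0]++ -> VV[0]=[1, 0, 0], msg_vec=[1, 0, 0]; VV[2]=max(VV[2],msg_vec) then VV[2][2]++ -> VV[2]=[1, 0, 1]
Event 2: LOCAL 0: VV[0][0]++ -> VV[0]=[2, 0, 0]
Event 3: LOCAL 0: VV[0][0]++ -> VV[0]=[3, 0, 0]
Event 4: LOCAL 1: VV[1][1]++ -> VV[1]=[0, 1, 0]
Event 5: SEND 1->2: VV[1][1]++ -> VV[1]=[0, 2, 0], msg_vec=[0, 2, 0]; VV[2]=max(VV[2],msg_vec) then VV[2][2]++ -> VV[2]=[1, 2, 2]
Event 6: LOCAL 0: VV[0][0]++ -> VV[0]=[4, 0, 0]
Event 7: LOCAL 2: VV[2][2]++ -> VV[2]=[1, 2, 3]
Event 8: LOCAL 2: VV[2][2]++ -> VV[2]=[1, 2, 4]
Event 5 stamp: [0, 2, 0]
Event 6 stamp: [4, 0, 0]
[0, 2, 0] <= [4, 0, 0]? False
[4, 0, 0] <= [0, 2, 0]? False
Relation: concurrent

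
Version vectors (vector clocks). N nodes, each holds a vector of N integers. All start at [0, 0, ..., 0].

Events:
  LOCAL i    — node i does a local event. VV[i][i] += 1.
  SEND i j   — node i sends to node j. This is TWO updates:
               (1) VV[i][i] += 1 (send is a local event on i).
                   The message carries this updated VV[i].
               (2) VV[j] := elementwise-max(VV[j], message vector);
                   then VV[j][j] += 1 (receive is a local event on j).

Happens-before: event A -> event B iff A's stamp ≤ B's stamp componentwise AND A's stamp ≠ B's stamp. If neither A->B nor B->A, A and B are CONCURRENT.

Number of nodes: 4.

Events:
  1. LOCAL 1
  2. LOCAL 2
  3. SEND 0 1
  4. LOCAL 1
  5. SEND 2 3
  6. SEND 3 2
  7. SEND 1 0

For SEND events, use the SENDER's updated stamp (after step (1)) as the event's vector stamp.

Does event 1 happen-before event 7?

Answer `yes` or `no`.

Initial: VV[0]=[0, 0, 0, 0]
Initial: VV[1]=[0, 0, 0, 0]
Initial: VV[2]=[0, 0, 0, 0]
Initial: VV[3]=[0, 0, 0, 0]
Event 1: LOCAL 1: VV[1][1]++ -> VV[1]=[0, 1, 0, 0]
Event 2: LOCAL 2: VV[2][2]++ -> VV[2]=[0, 0, 1, 0]
Event 3: SEND 0->1: VV[0][0]++ -> VV[0]=[1, 0, 0, 0], msg_vec=[1, 0, 0, 0]; VV[1]=max(VV[1],msg_vec) then VV[1][1]++ -> VV[1]=[1, 2, 0, 0]
Event 4: LOCAL 1: VV[1][1]++ -> VV[1]=[1, 3, 0, 0]
Event 5: SEND 2->3: VV[2][2]++ -> VV[2]=[0, 0, 2, 0], msg_vec=[0, 0, 2, 0]; VV[3]=max(VV[3],msg_vec) then VV[3][3]++ -> VV[3]=[0, 0, 2, 1]
Event 6: SEND 3->2: VV[3][3]++ -> VV[3]=[0, 0, 2, 2], msg_vec=[0, 0, 2, 2]; VV[2]=max(VV[2],msg_vec) then VV[2][2]++ -> VV[2]=[0, 0, 3, 2]
Event 7: SEND 1->0: VV[1][1]++ -> VV[1]=[1, 4, 0, 0], msg_vec=[1, 4, 0, 0]; VV[0]=max(VV[0],msg_vec) then VV[0][0]++ -> VV[0]=[2, 4, 0, 0]
Event 1 stamp: [0, 1, 0, 0]
Event 7 stamp: [1, 4, 0, 0]
[0, 1, 0, 0] <= [1, 4, 0, 0]? True. Equal? False. Happens-before: True

Answer: yes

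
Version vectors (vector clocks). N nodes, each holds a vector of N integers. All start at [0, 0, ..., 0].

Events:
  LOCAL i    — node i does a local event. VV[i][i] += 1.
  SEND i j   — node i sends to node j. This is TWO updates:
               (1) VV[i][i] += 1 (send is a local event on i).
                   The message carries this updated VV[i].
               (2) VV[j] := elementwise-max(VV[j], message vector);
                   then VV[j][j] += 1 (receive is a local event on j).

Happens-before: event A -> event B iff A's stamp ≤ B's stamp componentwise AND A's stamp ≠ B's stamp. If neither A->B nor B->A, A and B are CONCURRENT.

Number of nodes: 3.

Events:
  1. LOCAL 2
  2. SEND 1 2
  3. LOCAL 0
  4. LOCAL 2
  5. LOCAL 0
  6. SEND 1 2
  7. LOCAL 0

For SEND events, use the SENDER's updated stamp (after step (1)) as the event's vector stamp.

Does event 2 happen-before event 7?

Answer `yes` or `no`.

Answer: no

Derivation:
Initial: VV[0]=[0, 0, 0]
Initial: VV[1]=[0, 0, 0]
Initial: VV[2]=[0, 0, 0]
Event 1: LOCAL 2: VV[2][2]++ -> VV[2]=[0, 0, 1]
Event 2: SEND 1->2: VV[1][1]++ -> VV[1]=[0, 1, 0], msg_vec=[0, 1, 0]; VV[2]=max(VV[2],msg_vec) then VV[2][2]++ -> VV[2]=[0, 1, 2]
Event 3: LOCAL 0: VV[0][0]++ -> VV[0]=[1, 0, 0]
Event 4: LOCAL 2: VV[2][2]++ -> VV[2]=[0, 1, 3]
Event 5: LOCAL 0: VV[0][0]++ -> VV[0]=[2, 0, 0]
Event 6: SEND 1->2: VV[1][1]++ -> VV[1]=[0, 2, 0], msg_vec=[0, 2, 0]; VV[2]=max(VV[2],msg_vec) then VV[2][2]++ -> VV[2]=[0, 2, 4]
Event 7: LOCAL 0: VV[0][0]++ -> VV[0]=[3, 0, 0]
Event 2 stamp: [0, 1, 0]
Event 7 stamp: [3, 0, 0]
[0, 1, 0] <= [3, 0, 0]? False. Equal? False. Happens-before: False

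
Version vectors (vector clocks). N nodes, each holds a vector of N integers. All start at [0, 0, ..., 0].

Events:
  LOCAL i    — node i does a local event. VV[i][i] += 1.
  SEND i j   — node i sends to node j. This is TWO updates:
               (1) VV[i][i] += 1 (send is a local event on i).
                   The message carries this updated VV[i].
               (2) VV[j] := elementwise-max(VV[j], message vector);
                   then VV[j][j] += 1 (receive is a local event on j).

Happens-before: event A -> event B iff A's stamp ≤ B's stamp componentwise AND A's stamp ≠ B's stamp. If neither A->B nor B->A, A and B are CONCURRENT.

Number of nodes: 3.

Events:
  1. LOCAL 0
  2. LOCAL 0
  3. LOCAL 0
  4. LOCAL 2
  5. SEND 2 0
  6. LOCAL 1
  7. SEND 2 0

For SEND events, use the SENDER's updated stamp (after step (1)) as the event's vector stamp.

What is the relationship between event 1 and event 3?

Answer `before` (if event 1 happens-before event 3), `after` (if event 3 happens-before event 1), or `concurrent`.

Initial: VV[0]=[0, 0, 0]
Initial: VV[1]=[0, 0, 0]
Initial: VV[2]=[0, 0, 0]
Event 1: LOCAL 0: VV[0][0]++ -> VV[0]=[1, 0, 0]
Event 2: LOCAL 0: VV[0][0]++ -> VV[0]=[2, 0, 0]
Event 3: LOCAL 0: VV[0][0]++ -> VV[0]=[3, 0, 0]
Event 4: LOCAL 2: VV[2][2]++ -> VV[2]=[0, 0, 1]
Event 5: SEND 2->0: VV[2][2]++ -> VV[2]=[0, 0, 2], msg_vec=[0, 0, 2]; VV[0]=max(VV[0],msg_vec) then VV[0][0]++ -> VV[0]=[4, 0, 2]
Event 6: LOCAL 1: VV[1][1]++ -> VV[1]=[0, 1, 0]
Event 7: SEND 2->0: VV[2][2]++ -> VV[2]=[0, 0, 3], msg_vec=[0, 0, 3]; VV[0]=max(VV[0],msg_vec) then VV[0][0]++ -> VV[0]=[5, 0, 3]
Event 1 stamp: [1, 0, 0]
Event 3 stamp: [3, 0, 0]
[1, 0, 0] <= [3, 0, 0]? True
[3, 0, 0] <= [1, 0, 0]? False
Relation: before

Answer: before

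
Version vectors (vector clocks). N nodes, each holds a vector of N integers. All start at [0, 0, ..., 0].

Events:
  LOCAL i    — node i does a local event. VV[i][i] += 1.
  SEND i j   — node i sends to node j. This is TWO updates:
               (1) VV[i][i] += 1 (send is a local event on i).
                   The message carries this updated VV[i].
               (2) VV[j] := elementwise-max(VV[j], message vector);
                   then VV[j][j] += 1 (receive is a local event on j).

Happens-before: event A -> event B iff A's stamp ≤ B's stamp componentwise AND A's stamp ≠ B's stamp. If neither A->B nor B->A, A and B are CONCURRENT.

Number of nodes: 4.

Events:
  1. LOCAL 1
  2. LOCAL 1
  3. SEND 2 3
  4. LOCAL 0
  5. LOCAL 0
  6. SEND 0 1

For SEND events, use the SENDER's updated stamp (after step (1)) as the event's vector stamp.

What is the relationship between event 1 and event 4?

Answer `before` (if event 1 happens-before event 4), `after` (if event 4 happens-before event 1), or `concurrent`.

Answer: concurrent

Derivation:
Initial: VV[0]=[0, 0, 0, 0]
Initial: VV[1]=[0, 0, 0, 0]
Initial: VV[2]=[0, 0, 0, 0]
Initial: VV[3]=[0, 0, 0, 0]
Event 1: LOCAL 1: VV[1][1]++ -> VV[1]=[0, 1, 0, 0]
Event 2: LOCAL 1: VV[1][1]++ -> VV[1]=[0, 2, 0, 0]
Event 3: SEND 2->3: VV[2][2]++ -> VV[2]=[0, 0, 1, 0], msg_vec=[0, 0, 1, 0]; VV[3]=max(VV[3],msg_vec) then VV[3][3]++ -> VV[3]=[0, 0, 1, 1]
Event 4: LOCAL 0: VV[0][0]++ -> VV[0]=[1, 0, 0, 0]
Event 5: LOCAL 0: VV[0][0]++ -> VV[0]=[2, 0, 0, 0]
Event 6: SEND 0->1: VV[0][0]++ -> VV[0]=[3, 0, 0, 0], msg_vec=[3, 0, 0, 0]; VV[1]=max(VV[1],msg_vec) then VV[1][1]++ -> VV[1]=[3, 3, 0, 0]
Event 1 stamp: [0, 1, 0, 0]
Event 4 stamp: [1, 0, 0, 0]
[0, 1, 0, 0] <= [1, 0, 0, 0]? False
[1, 0, 0, 0] <= [0, 1, 0, 0]? False
Relation: concurrent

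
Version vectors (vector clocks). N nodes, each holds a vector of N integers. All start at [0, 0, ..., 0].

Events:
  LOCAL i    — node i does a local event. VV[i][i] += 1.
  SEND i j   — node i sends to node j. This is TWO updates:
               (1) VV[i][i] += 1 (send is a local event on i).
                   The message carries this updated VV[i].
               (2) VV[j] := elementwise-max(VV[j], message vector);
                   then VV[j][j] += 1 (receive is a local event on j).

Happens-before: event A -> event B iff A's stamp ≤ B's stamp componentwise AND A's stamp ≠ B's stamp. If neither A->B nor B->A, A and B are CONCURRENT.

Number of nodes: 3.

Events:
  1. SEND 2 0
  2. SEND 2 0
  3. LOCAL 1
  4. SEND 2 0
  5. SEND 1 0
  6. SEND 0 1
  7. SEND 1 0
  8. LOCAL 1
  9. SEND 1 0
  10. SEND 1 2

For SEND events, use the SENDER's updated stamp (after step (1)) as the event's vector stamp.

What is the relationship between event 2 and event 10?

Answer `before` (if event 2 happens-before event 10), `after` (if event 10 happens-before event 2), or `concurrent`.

Initial: VV[0]=[0, 0, 0]
Initial: VV[1]=[0, 0, 0]
Initial: VV[2]=[0, 0, 0]
Event 1: SEND 2->0: VV[2][2]++ -> VV[2]=[0, 0, 1], msg_vec=[0, 0, 1]; VV[0]=max(VV[0],msg_vec) then VV[0][0]++ -> VV[0]=[1, 0, 1]
Event 2: SEND 2->0: VV[2][2]++ -> VV[2]=[0, 0, 2], msg_vec=[0, 0, 2]; VV[0]=max(VV[0],msg_vec) then VV[0][0]++ -> VV[0]=[2, 0, 2]
Event 3: LOCAL 1: VV[1][1]++ -> VV[1]=[0, 1, 0]
Event 4: SEND 2->0: VV[2][2]++ -> VV[2]=[0, 0, 3], msg_vec=[0, 0, 3]; VV[0]=max(VV[0],msg_vec) then VV[0][0]++ -> VV[0]=[3, 0, 3]
Event 5: SEND 1->0: VV[1][1]++ -> VV[1]=[0, 2, 0], msg_vec=[0, 2, 0]; VV[0]=max(VV[0],msg_vec) then VV[0][0]++ -> VV[0]=[4, 2, 3]
Event 6: SEND 0->1: VV[0][0]++ -> VV[0]=[5, 2, 3], msg_vec=[5, 2, 3]; VV[1]=max(VV[1],msg_vec) then VV[1][1]++ -> VV[1]=[5, 3, 3]
Event 7: SEND 1->0: VV[1][1]++ -> VV[1]=[5, 4, 3], msg_vec=[5, 4, 3]; VV[0]=max(VV[0],msg_vec) then VV[0][0]++ -> VV[0]=[6, 4, 3]
Event 8: LOCAL 1: VV[1][1]++ -> VV[1]=[5, 5, 3]
Event 9: SEND 1->0: VV[1][1]++ -> VV[1]=[5, 6, 3], msg_vec=[5, 6, 3]; VV[0]=max(VV[0],msg_vec) then VV[0][0]++ -> VV[0]=[7, 6, 3]
Event 10: SEND 1->2: VV[1][1]++ -> VV[1]=[5, 7, 3], msg_vec=[5, 7, 3]; VV[2]=max(VV[2],msg_vec) then VV[2][2]++ -> VV[2]=[5, 7, 4]
Event 2 stamp: [0, 0, 2]
Event 10 stamp: [5, 7, 3]
[0, 0, 2] <= [5, 7, 3]? True
[5, 7, 3] <= [0, 0, 2]? False
Relation: before

Answer: before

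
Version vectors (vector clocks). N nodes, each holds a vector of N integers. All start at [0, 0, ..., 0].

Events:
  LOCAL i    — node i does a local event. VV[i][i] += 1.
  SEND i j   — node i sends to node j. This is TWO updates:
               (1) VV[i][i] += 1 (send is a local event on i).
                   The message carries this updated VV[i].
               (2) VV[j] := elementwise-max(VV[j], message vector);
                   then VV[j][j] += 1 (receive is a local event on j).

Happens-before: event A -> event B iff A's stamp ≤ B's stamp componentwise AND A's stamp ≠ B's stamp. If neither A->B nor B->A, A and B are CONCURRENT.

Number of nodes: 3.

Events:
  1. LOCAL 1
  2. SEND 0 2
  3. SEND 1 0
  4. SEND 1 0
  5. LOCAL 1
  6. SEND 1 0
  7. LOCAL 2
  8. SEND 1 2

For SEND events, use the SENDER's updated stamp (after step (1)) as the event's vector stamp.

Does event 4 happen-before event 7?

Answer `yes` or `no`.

Answer: no

Derivation:
Initial: VV[0]=[0, 0, 0]
Initial: VV[1]=[0, 0, 0]
Initial: VV[2]=[0, 0, 0]
Event 1: LOCAL 1: VV[1][1]++ -> VV[1]=[0, 1, 0]
Event 2: SEND 0->2: VV[0][0]++ -> VV[0]=[1, 0, 0], msg_vec=[1, 0, 0]; VV[2]=max(VV[2],msg_vec) then VV[2][2]++ -> VV[2]=[1, 0, 1]
Event 3: SEND 1->0: VV[1][1]++ -> VV[1]=[0, 2, 0], msg_vec=[0, 2, 0]; VV[0]=max(VV[0],msg_vec) then VV[0][0]++ -> VV[0]=[2, 2, 0]
Event 4: SEND 1->0: VV[1][1]++ -> VV[1]=[0, 3, 0], msg_vec=[0, 3, 0]; VV[0]=max(VV[0],msg_vec) then VV[0][0]++ -> VV[0]=[3, 3, 0]
Event 5: LOCAL 1: VV[1][1]++ -> VV[1]=[0, 4, 0]
Event 6: SEND 1->0: VV[1][1]++ -> VV[1]=[0, 5, 0], msg_vec=[0, 5, 0]; VV[0]=max(VV[0],msg_vec) then VV[0][0]++ -> VV[0]=[4, 5, 0]
Event 7: LOCAL 2: VV[2][2]++ -> VV[2]=[1, 0, 2]
Event 8: SEND 1->2: VV[1][1]++ -> VV[1]=[0, 6, 0], msg_vec=[0, 6, 0]; VV[2]=max(VV[2],msg_vec) then VV[2][2]++ -> VV[2]=[1, 6, 3]
Event 4 stamp: [0, 3, 0]
Event 7 stamp: [1, 0, 2]
[0, 3, 0] <= [1, 0, 2]? False. Equal? False. Happens-before: False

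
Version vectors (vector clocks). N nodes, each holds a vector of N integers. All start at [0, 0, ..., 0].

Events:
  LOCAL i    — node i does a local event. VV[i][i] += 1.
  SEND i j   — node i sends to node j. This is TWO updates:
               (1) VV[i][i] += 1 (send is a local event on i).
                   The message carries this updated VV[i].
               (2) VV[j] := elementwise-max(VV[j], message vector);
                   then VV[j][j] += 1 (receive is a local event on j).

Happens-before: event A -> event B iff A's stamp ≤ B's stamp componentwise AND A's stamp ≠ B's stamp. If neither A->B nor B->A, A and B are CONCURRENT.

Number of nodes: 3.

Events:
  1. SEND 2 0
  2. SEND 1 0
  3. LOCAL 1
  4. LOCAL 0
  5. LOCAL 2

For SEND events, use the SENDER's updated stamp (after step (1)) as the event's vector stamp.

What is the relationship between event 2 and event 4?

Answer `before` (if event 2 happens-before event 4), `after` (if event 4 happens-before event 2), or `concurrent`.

Answer: before

Derivation:
Initial: VV[0]=[0, 0, 0]
Initial: VV[1]=[0, 0, 0]
Initial: VV[2]=[0, 0, 0]
Event 1: SEND 2->0: VV[2][2]++ -> VV[2]=[0, 0, 1], msg_vec=[0, 0, 1]; VV[0]=max(VV[0],msg_vec) then VV[0][0]++ -> VV[0]=[1, 0, 1]
Event 2: SEND 1->0: VV[1][1]++ -> VV[1]=[0, 1, 0], msg_vec=[0, 1, 0]; VV[0]=max(VV[0],msg_vec) then VV[0][0]++ -> VV[0]=[2, 1, 1]
Event 3: LOCAL 1: VV[1][1]++ -> VV[1]=[0, 2, 0]
Event 4: LOCAL 0: VV[0][0]++ -> VV[0]=[3, 1, 1]
Event 5: LOCAL 2: VV[2][2]++ -> VV[2]=[0, 0, 2]
Event 2 stamp: [0, 1, 0]
Event 4 stamp: [3, 1, 1]
[0, 1, 0] <= [3, 1, 1]? True
[3, 1, 1] <= [0, 1, 0]? False
Relation: before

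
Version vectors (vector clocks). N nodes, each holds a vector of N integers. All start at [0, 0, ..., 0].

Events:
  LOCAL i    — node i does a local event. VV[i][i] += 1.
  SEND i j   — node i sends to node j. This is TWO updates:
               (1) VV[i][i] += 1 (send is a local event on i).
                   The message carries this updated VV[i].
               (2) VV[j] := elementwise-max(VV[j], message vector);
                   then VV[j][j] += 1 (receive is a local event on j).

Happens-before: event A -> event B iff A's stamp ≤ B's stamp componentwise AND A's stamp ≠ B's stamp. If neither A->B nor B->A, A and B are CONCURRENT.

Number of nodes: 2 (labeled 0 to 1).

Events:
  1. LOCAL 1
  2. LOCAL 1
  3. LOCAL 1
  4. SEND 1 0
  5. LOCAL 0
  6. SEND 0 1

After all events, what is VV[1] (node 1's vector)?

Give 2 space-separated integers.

Initial: VV[0]=[0, 0]
Initial: VV[1]=[0, 0]
Event 1: LOCAL 1: VV[1][1]++ -> VV[1]=[0, 1]
Event 2: LOCAL 1: VV[1][1]++ -> VV[1]=[0, 2]
Event 3: LOCAL 1: VV[1][1]++ -> VV[1]=[0, 3]
Event 4: SEND 1->0: VV[1][1]++ -> VV[1]=[0, 4], msg_vec=[0, 4]; VV[0]=max(VV[0],msg_vec) then VV[0][0]++ -> VV[0]=[1, 4]
Event 5: LOCAL 0: VV[0][0]++ -> VV[0]=[2, 4]
Event 6: SEND 0->1: VV[0][0]++ -> VV[0]=[3, 4], msg_vec=[3, 4]; VV[1]=max(VV[1],msg_vec) then VV[1][1]++ -> VV[1]=[3, 5]
Final vectors: VV[0]=[3, 4]; VV[1]=[3, 5]

Answer: 3 5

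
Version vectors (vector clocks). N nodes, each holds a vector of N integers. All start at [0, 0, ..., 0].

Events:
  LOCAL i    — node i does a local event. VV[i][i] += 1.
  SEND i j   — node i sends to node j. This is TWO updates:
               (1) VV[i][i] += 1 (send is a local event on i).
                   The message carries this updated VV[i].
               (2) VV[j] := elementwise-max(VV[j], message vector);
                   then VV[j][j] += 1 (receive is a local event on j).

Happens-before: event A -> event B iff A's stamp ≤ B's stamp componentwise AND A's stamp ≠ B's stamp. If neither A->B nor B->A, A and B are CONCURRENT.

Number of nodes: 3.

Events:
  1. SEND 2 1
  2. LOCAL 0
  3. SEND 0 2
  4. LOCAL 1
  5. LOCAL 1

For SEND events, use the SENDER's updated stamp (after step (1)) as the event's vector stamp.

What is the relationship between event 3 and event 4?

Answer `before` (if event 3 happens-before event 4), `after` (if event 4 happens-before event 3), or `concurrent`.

Answer: concurrent

Derivation:
Initial: VV[0]=[0, 0, 0]
Initial: VV[1]=[0, 0, 0]
Initial: VV[2]=[0, 0, 0]
Event 1: SEND 2->1: VV[2][2]++ -> VV[2]=[0, 0, 1], msg_vec=[0, 0, 1]; VV[1]=max(VV[1],msg_vec) then VV[1][1]++ -> VV[1]=[0, 1, 1]
Event 2: LOCAL 0: VV[0][0]++ -> VV[0]=[1, 0, 0]
Event 3: SEND 0->2: VV[0][0]++ -> VV[0]=[2, 0, 0], msg_vec=[2, 0, 0]; VV[2]=max(VV[2],msg_vec) then VV[2][2]++ -> VV[2]=[2, 0, 2]
Event 4: LOCAL 1: VV[1][1]++ -> VV[1]=[0, 2, 1]
Event 5: LOCAL 1: VV[1][1]++ -> VV[1]=[0, 3, 1]
Event 3 stamp: [2, 0, 0]
Event 4 stamp: [0, 2, 1]
[2, 0, 0] <= [0, 2, 1]? False
[0, 2, 1] <= [2, 0, 0]? False
Relation: concurrent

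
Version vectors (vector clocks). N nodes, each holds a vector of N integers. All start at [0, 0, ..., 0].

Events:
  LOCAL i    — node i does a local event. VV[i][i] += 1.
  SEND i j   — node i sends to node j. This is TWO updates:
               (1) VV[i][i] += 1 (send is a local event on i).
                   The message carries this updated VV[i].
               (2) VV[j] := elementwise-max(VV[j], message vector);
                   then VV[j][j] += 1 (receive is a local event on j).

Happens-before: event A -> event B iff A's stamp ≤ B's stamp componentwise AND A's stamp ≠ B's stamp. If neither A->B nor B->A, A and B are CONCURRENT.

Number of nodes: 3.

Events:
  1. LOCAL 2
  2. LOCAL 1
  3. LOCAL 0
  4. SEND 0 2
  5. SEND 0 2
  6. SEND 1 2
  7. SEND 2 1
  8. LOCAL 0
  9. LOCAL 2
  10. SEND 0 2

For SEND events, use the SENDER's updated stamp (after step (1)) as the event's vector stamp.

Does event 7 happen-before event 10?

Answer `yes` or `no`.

Answer: no

Derivation:
Initial: VV[0]=[0, 0, 0]
Initial: VV[1]=[0, 0, 0]
Initial: VV[2]=[0, 0, 0]
Event 1: LOCAL 2: VV[2][2]++ -> VV[2]=[0, 0, 1]
Event 2: LOCAL 1: VV[1][1]++ -> VV[1]=[0, 1, 0]
Event 3: LOCAL 0: VV[0][0]++ -> VV[0]=[1, 0, 0]
Event 4: SEND 0->2: VV[0][0]++ -> VV[0]=[2, 0, 0], msg_vec=[2, 0, 0]; VV[2]=max(VV[2],msg_vec) then VV[2][2]++ -> VV[2]=[2, 0, 2]
Event 5: SEND 0->2: VV[0][0]++ -> VV[0]=[3, 0, 0], msg_vec=[3, 0, 0]; VV[2]=max(VV[2],msg_vec) then VV[2][2]++ -> VV[2]=[3, 0, 3]
Event 6: SEND 1->2: VV[1][1]++ -> VV[1]=[0, 2, 0], msg_vec=[0, 2, 0]; VV[2]=max(VV[2],msg_vec) then VV[2][2]++ -> VV[2]=[3, 2, 4]
Event 7: SEND 2->1: VV[2][2]++ -> VV[2]=[3, 2, 5], msg_vec=[3, 2, 5]; VV[1]=max(VV[1],msg_vec) then VV[1][1]++ -> VV[1]=[3, 3, 5]
Event 8: LOCAL 0: VV[0][0]++ -> VV[0]=[4, 0, 0]
Event 9: LOCAL 2: VV[2][2]++ -> VV[2]=[3, 2, 6]
Event 10: SEND 0->2: VV[0][0]++ -> VV[0]=[5, 0, 0], msg_vec=[5, 0, 0]; VV[2]=max(VV[2],msg_vec) then VV[2][2]++ -> VV[2]=[5, 2, 7]
Event 7 stamp: [3, 2, 5]
Event 10 stamp: [5, 0, 0]
[3, 2, 5] <= [5, 0, 0]? False. Equal? False. Happens-before: False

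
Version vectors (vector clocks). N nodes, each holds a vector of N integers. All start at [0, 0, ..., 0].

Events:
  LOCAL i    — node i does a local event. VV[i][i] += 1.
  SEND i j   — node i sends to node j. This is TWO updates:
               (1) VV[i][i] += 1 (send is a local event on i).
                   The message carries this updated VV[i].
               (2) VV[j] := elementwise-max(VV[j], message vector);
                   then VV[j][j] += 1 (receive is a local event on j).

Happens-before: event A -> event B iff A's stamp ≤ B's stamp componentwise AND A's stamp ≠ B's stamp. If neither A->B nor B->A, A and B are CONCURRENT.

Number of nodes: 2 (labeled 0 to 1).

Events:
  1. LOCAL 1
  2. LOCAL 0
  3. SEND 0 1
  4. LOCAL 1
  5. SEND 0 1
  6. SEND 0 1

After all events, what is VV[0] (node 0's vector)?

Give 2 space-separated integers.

Answer: 4 0

Derivation:
Initial: VV[0]=[0, 0]
Initial: VV[1]=[0, 0]
Event 1: LOCAL 1: VV[1][1]++ -> VV[1]=[0, 1]
Event 2: LOCAL 0: VV[0][0]++ -> VV[0]=[1, 0]
Event 3: SEND 0->1: VV[0][0]++ -> VV[0]=[2, 0], msg_vec=[2, 0]; VV[1]=max(VV[1],msg_vec) then VV[1][1]++ -> VV[1]=[2, 2]
Event 4: LOCAL 1: VV[1][1]++ -> VV[1]=[2, 3]
Event 5: SEND 0->1: VV[0][0]++ -> VV[0]=[3, 0], msg_vec=[3, 0]; VV[1]=max(VV[1],msg_vec) then VV[1][1]++ -> VV[1]=[3, 4]
Event 6: SEND 0->1: VV[0][0]++ -> VV[0]=[4, 0], msg_vec=[4, 0]; VV[1]=max(VV[1],msg_vec) then VV[1][1]++ -> VV[1]=[4, 5]
Final vectors: VV[0]=[4, 0]; VV[1]=[4, 5]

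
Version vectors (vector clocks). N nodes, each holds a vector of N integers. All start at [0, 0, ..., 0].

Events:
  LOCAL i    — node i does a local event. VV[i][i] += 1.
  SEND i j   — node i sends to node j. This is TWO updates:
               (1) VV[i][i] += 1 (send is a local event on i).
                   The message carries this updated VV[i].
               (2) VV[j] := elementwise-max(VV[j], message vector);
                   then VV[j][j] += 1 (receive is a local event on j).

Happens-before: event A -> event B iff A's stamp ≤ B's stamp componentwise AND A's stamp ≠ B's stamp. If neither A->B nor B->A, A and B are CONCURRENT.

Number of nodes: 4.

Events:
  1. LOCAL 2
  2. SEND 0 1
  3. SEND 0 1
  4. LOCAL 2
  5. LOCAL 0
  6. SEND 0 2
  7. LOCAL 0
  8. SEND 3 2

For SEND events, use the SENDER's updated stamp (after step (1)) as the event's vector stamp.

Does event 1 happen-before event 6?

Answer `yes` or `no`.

Initial: VV[0]=[0, 0, 0, 0]
Initial: VV[1]=[0, 0, 0, 0]
Initial: VV[2]=[0, 0, 0, 0]
Initial: VV[3]=[0, 0, 0, 0]
Event 1: LOCAL 2: VV[2][2]++ -> VV[2]=[0, 0, 1, 0]
Event 2: SEND 0->1: VV[0][0]++ -> VV[0]=[1, 0, 0, 0], msg_vec=[1, 0, 0, 0]; VV[1]=max(VV[1],msg_vec) then VV[1][1]++ -> VV[1]=[1, 1, 0, 0]
Event 3: SEND 0->1: VV[0][0]++ -> VV[0]=[2, 0, 0, 0], msg_vec=[2, 0, 0, 0]; VV[1]=max(VV[1],msg_vec) then VV[1][1]++ -> VV[1]=[2, 2, 0, 0]
Event 4: LOCAL 2: VV[2][2]++ -> VV[2]=[0, 0, 2, 0]
Event 5: LOCAL 0: VV[0][0]++ -> VV[0]=[3, 0, 0, 0]
Event 6: SEND 0->2: VV[0][0]++ -> VV[0]=[4, 0, 0, 0], msg_vec=[4, 0, 0, 0]; VV[2]=max(VV[2],msg_vec) then VV[2][2]++ -> VV[2]=[4, 0, 3, 0]
Event 7: LOCAL 0: VV[0][0]++ -> VV[0]=[5, 0, 0, 0]
Event 8: SEND 3->2: VV[3][3]++ -> VV[3]=[0, 0, 0, 1], msg_vec=[0, 0, 0, 1]; VV[2]=max(VV[2],msg_vec) then VV[2][2]++ -> VV[2]=[4, 0, 4, 1]
Event 1 stamp: [0, 0, 1, 0]
Event 6 stamp: [4, 0, 0, 0]
[0, 0, 1, 0] <= [4, 0, 0, 0]? False. Equal? False. Happens-before: False

Answer: no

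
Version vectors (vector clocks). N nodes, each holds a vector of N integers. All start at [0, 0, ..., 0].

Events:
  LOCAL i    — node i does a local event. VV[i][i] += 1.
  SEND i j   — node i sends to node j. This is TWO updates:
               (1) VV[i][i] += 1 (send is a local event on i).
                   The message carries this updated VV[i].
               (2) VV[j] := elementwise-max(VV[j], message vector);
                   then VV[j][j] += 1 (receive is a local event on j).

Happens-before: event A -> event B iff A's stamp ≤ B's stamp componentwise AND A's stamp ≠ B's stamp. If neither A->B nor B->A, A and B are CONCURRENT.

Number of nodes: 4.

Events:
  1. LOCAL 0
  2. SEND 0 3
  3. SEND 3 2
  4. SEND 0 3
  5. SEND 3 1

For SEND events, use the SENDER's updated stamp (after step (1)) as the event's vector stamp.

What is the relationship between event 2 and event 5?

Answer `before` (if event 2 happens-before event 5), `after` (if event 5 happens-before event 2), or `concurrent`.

Initial: VV[0]=[0, 0, 0, 0]
Initial: VV[1]=[0, 0, 0, 0]
Initial: VV[2]=[0, 0, 0, 0]
Initial: VV[3]=[0, 0, 0, 0]
Event 1: LOCAL 0: VV[0][0]++ -> VV[0]=[1, 0, 0, 0]
Event 2: SEND 0->3: VV[0][0]++ -> VV[0]=[2, 0, 0, 0], msg_vec=[2, 0, 0, 0]; VV[3]=max(VV[3],msg_vec) then VV[3][3]++ -> VV[3]=[2, 0, 0, 1]
Event 3: SEND 3->2: VV[3][3]++ -> VV[3]=[2, 0, 0, 2], msg_vec=[2, 0, 0, 2]; VV[2]=max(VV[2],msg_vec) then VV[2][2]++ -> VV[2]=[2, 0, 1, 2]
Event 4: SEND 0->3: VV[0][0]++ -> VV[0]=[3, 0, 0, 0], msg_vec=[3, 0, 0, 0]; VV[3]=max(VV[3],msg_vec) then VV[3][3]++ -> VV[3]=[3, 0, 0, 3]
Event 5: SEND 3->1: VV[3][3]++ -> VV[3]=[3, 0, 0, 4], msg_vec=[3, 0, 0, 4]; VV[1]=max(VV[1],msg_vec) then VV[1][1]++ -> VV[1]=[3, 1, 0, 4]
Event 2 stamp: [2, 0, 0, 0]
Event 5 stamp: [3, 0, 0, 4]
[2, 0, 0, 0] <= [3, 0, 0, 4]? True
[3, 0, 0, 4] <= [2, 0, 0, 0]? False
Relation: before

Answer: before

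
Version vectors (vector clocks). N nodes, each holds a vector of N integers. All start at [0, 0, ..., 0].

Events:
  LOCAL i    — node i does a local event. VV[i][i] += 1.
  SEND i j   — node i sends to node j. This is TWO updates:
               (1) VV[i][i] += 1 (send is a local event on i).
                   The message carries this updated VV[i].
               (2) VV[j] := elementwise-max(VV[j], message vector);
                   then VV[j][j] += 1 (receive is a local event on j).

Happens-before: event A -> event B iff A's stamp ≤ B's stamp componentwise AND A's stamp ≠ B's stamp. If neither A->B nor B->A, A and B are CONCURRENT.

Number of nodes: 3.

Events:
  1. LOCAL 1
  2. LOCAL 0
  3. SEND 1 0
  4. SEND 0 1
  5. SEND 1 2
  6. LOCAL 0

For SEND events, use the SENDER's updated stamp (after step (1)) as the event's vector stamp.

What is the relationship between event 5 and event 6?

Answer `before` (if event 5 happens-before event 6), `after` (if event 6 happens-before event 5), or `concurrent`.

Answer: concurrent

Derivation:
Initial: VV[0]=[0, 0, 0]
Initial: VV[1]=[0, 0, 0]
Initial: VV[2]=[0, 0, 0]
Event 1: LOCAL 1: VV[1][1]++ -> VV[1]=[0, 1, 0]
Event 2: LOCAL 0: VV[0][0]++ -> VV[0]=[1, 0, 0]
Event 3: SEND 1->0: VV[1][1]++ -> VV[1]=[0, 2, 0], msg_vec=[0, 2, 0]; VV[0]=max(VV[0],msg_vec) then VV[0][0]++ -> VV[0]=[2, 2, 0]
Event 4: SEND 0->1: VV[0][0]++ -> VV[0]=[3, 2, 0], msg_vec=[3, 2, 0]; VV[1]=max(VV[1],msg_vec) then VV[1][1]++ -> VV[1]=[3, 3, 0]
Event 5: SEND 1->2: VV[1][1]++ -> VV[1]=[3, 4, 0], msg_vec=[3, 4, 0]; VV[2]=max(VV[2],msg_vec) then VV[2][2]++ -> VV[2]=[3, 4, 1]
Event 6: LOCAL 0: VV[0][0]++ -> VV[0]=[4, 2, 0]
Event 5 stamp: [3, 4, 0]
Event 6 stamp: [4, 2, 0]
[3, 4, 0] <= [4, 2, 0]? False
[4, 2, 0] <= [3, 4, 0]? False
Relation: concurrent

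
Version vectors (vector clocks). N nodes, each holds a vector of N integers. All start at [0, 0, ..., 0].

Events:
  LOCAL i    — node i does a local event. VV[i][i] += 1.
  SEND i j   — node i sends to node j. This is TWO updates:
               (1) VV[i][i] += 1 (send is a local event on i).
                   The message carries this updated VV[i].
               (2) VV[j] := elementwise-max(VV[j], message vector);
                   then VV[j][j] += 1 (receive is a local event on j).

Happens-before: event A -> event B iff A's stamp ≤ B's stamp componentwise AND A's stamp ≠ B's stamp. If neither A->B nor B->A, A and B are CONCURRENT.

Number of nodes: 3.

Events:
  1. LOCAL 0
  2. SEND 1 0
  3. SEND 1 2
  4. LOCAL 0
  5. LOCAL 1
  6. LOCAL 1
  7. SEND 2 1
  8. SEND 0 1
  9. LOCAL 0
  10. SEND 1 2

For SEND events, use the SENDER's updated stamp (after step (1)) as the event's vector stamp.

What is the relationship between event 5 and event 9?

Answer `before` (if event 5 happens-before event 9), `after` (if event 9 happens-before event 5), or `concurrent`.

Initial: VV[0]=[0, 0, 0]
Initial: VV[1]=[0, 0, 0]
Initial: VV[2]=[0, 0, 0]
Event 1: LOCAL 0: VV[0][0]++ -> VV[0]=[1, 0, 0]
Event 2: SEND 1->0: VV[1][1]++ -> VV[1]=[0, 1, 0], msg_vec=[0, 1, 0]; VV[0]=max(VV[0],msg_vec) then VV[0][0]++ -> VV[0]=[2, 1, 0]
Event 3: SEND 1->2: VV[1][1]++ -> VV[1]=[0, 2, 0], msg_vec=[0, 2, 0]; VV[2]=max(VV[2],msg_vec) then VV[2][2]++ -> VV[2]=[0, 2, 1]
Event 4: LOCAL 0: VV[0][0]++ -> VV[0]=[3, 1, 0]
Event 5: LOCAL 1: VV[1][1]++ -> VV[1]=[0, 3, 0]
Event 6: LOCAL 1: VV[1][1]++ -> VV[1]=[0, 4, 0]
Event 7: SEND 2->1: VV[2][2]++ -> VV[2]=[0, 2, 2], msg_vec=[0, 2, 2]; VV[1]=max(VV[1],msg_vec) then VV[1][1]++ -> VV[1]=[0, 5, 2]
Event 8: SEND 0->1: VV[0][0]++ -> VV[0]=[4, 1, 0], msg_vec=[4, 1, 0]; VV[1]=max(VV[1],msg_vec) then VV[1][1]++ -> VV[1]=[4, 6, 2]
Event 9: LOCAL 0: VV[0][0]++ -> VV[0]=[5, 1, 0]
Event 10: SEND 1->2: VV[1][1]++ -> VV[1]=[4, 7, 2], msg_vec=[4, 7, 2]; VV[2]=max(VV[2],msg_vec) then VV[2][2]++ -> VV[2]=[4, 7, 3]
Event 5 stamp: [0, 3, 0]
Event 9 stamp: [5, 1, 0]
[0, 3, 0] <= [5, 1, 0]? False
[5, 1, 0] <= [0, 3, 0]? False
Relation: concurrent

Answer: concurrent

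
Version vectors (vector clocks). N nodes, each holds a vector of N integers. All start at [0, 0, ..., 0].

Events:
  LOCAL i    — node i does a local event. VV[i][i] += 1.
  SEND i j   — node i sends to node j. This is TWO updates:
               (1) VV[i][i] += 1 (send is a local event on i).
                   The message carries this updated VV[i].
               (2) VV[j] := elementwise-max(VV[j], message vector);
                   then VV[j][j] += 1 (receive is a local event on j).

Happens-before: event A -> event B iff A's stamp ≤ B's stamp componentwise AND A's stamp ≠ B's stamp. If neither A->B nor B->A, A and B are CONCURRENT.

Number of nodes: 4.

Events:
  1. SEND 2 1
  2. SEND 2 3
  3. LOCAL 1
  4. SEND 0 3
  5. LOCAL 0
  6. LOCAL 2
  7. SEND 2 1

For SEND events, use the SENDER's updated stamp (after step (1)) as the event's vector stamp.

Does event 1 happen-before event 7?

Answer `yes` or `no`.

Answer: yes

Derivation:
Initial: VV[0]=[0, 0, 0, 0]
Initial: VV[1]=[0, 0, 0, 0]
Initial: VV[2]=[0, 0, 0, 0]
Initial: VV[3]=[0, 0, 0, 0]
Event 1: SEND 2->1: VV[2][2]++ -> VV[2]=[0, 0, 1, 0], msg_vec=[0, 0, 1, 0]; VV[1]=max(VV[1],msg_vec) then VV[1][1]++ -> VV[1]=[0, 1, 1, 0]
Event 2: SEND 2->3: VV[2][2]++ -> VV[2]=[0, 0, 2, 0], msg_vec=[0, 0, 2, 0]; VV[3]=max(VV[3],msg_vec) then VV[3][3]++ -> VV[3]=[0, 0, 2, 1]
Event 3: LOCAL 1: VV[1][1]++ -> VV[1]=[0, 2, 1, 0]
Event 4: SEND 0->3: VV[0][0]++ -> VV[0]=[1, 0, 0, 0], msg_vec=[1, 0, 0, 0]; VV[3]=max(VV[3],msg_vec) then VV[3][3]++ -> VV[3]=[1, 0, 2, 2]
Event 5: LOCAL 0: VV[0][0]++ -> VV[0]=[2, 0, 0, 0]
Event 6: LOCAL 2: VV[2][2]++ -> VV[2]=[0, 0, 3, 0]
Event 7: SEND 2->1: VV[2][2]++ -> VV[2]=[0, 0, 4, 0], msg_vec=[0, 0, 4, 0]; VV[1]=max(VV[1],msg_vec) then VV[1][1]++ -> VV[1]=[0, 3, 4, 0]
Event 1 stamp: [0, 0, 1, 0]
Event 7 stamp: [0, 0, 4, 0]
[0, 0, 1, 0] <= [0, 0, 4, 0]? True. Equal? False. Happens-before: True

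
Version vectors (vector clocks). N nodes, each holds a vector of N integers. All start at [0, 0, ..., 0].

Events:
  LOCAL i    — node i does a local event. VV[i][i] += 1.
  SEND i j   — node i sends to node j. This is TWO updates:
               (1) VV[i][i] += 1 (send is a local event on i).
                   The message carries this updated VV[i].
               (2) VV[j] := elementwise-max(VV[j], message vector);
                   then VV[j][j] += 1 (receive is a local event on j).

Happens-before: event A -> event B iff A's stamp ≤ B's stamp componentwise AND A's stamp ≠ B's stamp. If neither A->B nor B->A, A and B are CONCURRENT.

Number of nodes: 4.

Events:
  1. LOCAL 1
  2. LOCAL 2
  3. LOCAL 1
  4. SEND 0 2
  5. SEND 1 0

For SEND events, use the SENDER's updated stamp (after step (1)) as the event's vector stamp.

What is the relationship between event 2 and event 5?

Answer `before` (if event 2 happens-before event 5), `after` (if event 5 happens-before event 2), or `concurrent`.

Initial: VV[0]=[0, 0, 0, 0]
Initial: VV[1]=[0, 0, 0, 0]
Initial: VV[2]=[0, 0, 0, 0]
Initial: VV[3]=[0, 0, 0, 0]
Event 1: LOCAL 1: VV[1][1]++ -> VV[1]=[0, 1, 0, 0]
Event 2: LOCAL 2: VV[2][2]++ -> VV[2]=[0, 0, 1, 0]
Event 3: LOCAL 1: VV[1][1]++ -> VV[1]=[0, 2, 0, 0]
Event 4: SEND 0->2: VV[0][0]++ -> VV[0]=[1, 0, 0, 0], msg_vec=[1, 0, 0, 0]; VV[2]=max(VV[2],msg_vec) then VV[2][2]++ -> VV[2]=[1, 0, 2, 0]
Event 5: SEND 1->0: VV[1][1]++ -> VV[1]=[0, 3, 0, 0], msg_vec=[0, 3, 0, 0]; VV[0]=max(VV[0],msg_vec) then VV[0][0]++ -> VV[0]=[2, 3, 0, 0]
Event 2 stamp: [0, 0, 1, 0]
Event 5 stamp: [0, 3, 0, 0]
[0, 0, 1, 0] <= [0, 3, 0, 0]? False
[0, 3, 0, 0] <= [0, 0, 1, 0]? False
Relation: concurrent

Answer: concurrent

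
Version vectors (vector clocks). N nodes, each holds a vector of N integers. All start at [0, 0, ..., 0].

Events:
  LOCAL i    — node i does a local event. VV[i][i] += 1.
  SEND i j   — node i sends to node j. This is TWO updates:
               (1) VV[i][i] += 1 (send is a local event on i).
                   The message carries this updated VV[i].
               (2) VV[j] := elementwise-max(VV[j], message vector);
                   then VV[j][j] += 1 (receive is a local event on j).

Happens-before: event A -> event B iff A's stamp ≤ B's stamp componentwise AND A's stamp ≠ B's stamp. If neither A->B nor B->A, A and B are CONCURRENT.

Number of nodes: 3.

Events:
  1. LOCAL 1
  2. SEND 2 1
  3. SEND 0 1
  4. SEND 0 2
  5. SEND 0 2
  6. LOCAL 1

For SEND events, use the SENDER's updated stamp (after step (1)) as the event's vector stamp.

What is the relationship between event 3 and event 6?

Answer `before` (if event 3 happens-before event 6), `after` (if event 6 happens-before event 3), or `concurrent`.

Answer: before

Derivation:
Initial: VV[0]=[0, 0, 0]
Initial: VV[1]=[0, 0, 0]
Initial: VV[2]=[0, 0, 0]
Event 1: LOCAL 1: VV[1][1]++ -> VV[1]=[0, 1, 0]
Event 2: SEND 2->1: VV[2][2]++ -> VV[2]=[0, 0, 1], msg_vec=[0, 0, 1]; VV[1]=max(VV[1],msg_vec) then VV[1][1]++ -> VV[1]=[0, 2, 1]
Event 3: SEND 0->1: VV[0][0]++ -> VV[0]=[1, 0, 0], msg_vec=[1, 0, 0]; VV[1]=max(VV[1],msg_vec) then VV[1][1]++ -> VV[1]=[1, 3, 1]
Event 4: SEND 0->2: VV[0][0]++ -> VV[0]=[2, 0, 0], msg_vec=[2, 0, 0]; VV[2]=max(VV[2],msg_vec) then VV[2][2]++ -> VV[2]=[2, 0, 2]
Event 5: SEND 0->2: VV[0][0]++ -> VV[0]=[3, 0, 0], msg_vec=[3, 0, 0]; VV[2]=max(VV[2],msg_vec) then VV[2][2]++ -> VV[2]=[3, 0, 3]
Event 6: LOCAL 1: VV[1][1]++ -> VV[1]=[1, 4, 1]
Event 3 stamp: [1, 0, 0]
Event 6 stamp: [1, 4, 1]
[1, 0, 0] <= [1, 4, 1]? True
[1, 4, 1] <= [1, 0, 0]? False
Relation: before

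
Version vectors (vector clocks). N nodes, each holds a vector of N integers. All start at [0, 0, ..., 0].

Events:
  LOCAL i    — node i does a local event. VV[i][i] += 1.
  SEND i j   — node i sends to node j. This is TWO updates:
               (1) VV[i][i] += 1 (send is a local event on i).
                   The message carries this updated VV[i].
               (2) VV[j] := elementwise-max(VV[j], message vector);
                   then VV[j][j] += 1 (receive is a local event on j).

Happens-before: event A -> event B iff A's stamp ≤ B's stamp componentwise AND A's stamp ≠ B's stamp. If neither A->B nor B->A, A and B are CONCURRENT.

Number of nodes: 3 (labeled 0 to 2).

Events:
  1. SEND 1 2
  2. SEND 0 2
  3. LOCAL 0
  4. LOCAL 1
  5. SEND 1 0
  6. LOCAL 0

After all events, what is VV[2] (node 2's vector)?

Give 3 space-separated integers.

Initial: VV[0]=[0, 0, 0]
Initial: VV[1]=[0, 0, 0]
Initial: VV[2]=[0, 0, 0]
Event 1: SEND 1->2: VV[1][1]++ -> VV[1]=[0, 1, 0], msg_vec=[0, 1, 0]; VV[2]=max(VV[2],msg_vec) then VV[2][2]++ -> VV[2]=[0, 1, 1]
Event 2: SEND 0->2: VV[0][0]++ -> VV[0]=[1, 0, 0], msg_vec=[1, 0, 0]; VV[2]=max(VV[2],msg_vec) then VV[2][2]++ -> VV[2]=[1, 1, 2]
Event 3: LOCAL 0: VV[0][0]++ -> VV[0]=[2, 0, 0]
Event 4: LOCAL 1: VV[1][1]++ -> VV[1]=[0, 2, 0]
Event 5: SEND 1->0: VV[1][1]++ -> VV[1]=[0, 3, 0], msg_vec=[0, 3, 0]; VV[0]=max(VV[0],msg_vec) then VV[0][0]++ -> VV[0]=[3, 3, 0]
Event 6: LOCAL 0: VV[0][0]++ -> VV[0]=[4, 3, 0]
Final vectors: VV[0]=[4, 3, 0]; VV[1]=[0, 3, 0]; VV[2]=[1, 1, 2]

Answer: 1 1 2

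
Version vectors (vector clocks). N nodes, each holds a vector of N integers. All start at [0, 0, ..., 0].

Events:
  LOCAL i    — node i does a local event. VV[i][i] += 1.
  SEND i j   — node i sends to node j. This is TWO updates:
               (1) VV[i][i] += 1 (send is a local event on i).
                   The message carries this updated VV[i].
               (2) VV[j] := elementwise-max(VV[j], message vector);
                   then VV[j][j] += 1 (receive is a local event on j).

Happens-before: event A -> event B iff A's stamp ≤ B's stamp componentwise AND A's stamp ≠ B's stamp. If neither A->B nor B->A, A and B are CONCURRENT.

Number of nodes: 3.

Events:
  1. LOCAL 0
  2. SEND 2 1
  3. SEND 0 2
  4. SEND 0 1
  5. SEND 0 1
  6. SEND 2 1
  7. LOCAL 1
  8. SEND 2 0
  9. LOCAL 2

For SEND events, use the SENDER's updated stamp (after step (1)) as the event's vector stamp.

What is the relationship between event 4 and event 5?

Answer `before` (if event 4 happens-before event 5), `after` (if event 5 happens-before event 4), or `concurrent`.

Answer: before

Derivation:
Initial: VV[0]=[0, 0, 0]
Initial: VV[1]=[0, 0, 0]
Initial: VV[2]=[0, 0, 0]
Event 1: LOCAL 0: VV[0][0]++ -> VV[0]=[1, 0, 0]
Event 2: SEND 2->1: VV[2][2]++ -> VV[2]=[0, 0, 1], msg_vec=[0, 0, 1]; VV[1]=max(VV[1],msg_vec) then VV[1][1]++ -> VV[1]=[0, 1, 1]
Event 3: SEND 0->2: VV[0][0]++ -> VV[0]=[2, 0, 0], msg_vec=[2, 0, 0]; VV[2]=max(VV[2],msg_vec) then VV[2][2]++ -> VV[2]=[2, 0, 2]
Event 4: SEND 0->1: VV[0][0]++ -> VV[0]=[3, 0, 0], msg_vec=[3, 0, 0]; VV[1]=max(VV[1],msg_vec) then VV[1][1]++ -> VV[1]=[3, 2, 1]
Event 5: SEND 0->1: VV[0][0]++ -> VV[0]=[4, 0, 0], msg_vec=[4, 0, 0]; VV[1]=max(VV[1],msg_vec) then VV[1][1]++ -> VV[1]=[4, 3, 1]
Event 6: SEND 2->1: VV[2][2]++ -> VV[2]=[2, 0, 3], msg_vec=[2, 0, 3]; VV[1]=max(VV[1],msg_vec) then VV[1][1]++ -> VV[1]=[4, 4, 3]
Event 7: LOCAL 1: VV[1][1]++ -> VV[1]=[4, 5, 3]
Event 8: SEND 2->0: VV[2][2]++ -> VV[2]=[2, 0, 4], msg_vec=[2, 0, 4]; VV[0]=max(VV[0],msg_vec) then VV[0][0]++ -> VV[0]=[5, 0, 4]
Event 9: LOCAL 2: VV[2][2]++ -> VV[2]=[2, 0, 5]
Event 4 stamp: [3, 0, 0]
Event 5 stamp: [4, 0, 0]
[3, 0, 0] <= [4, 0, 0]? True
[4, 0, 0] <= [3, 0, 0]? False
Relation: before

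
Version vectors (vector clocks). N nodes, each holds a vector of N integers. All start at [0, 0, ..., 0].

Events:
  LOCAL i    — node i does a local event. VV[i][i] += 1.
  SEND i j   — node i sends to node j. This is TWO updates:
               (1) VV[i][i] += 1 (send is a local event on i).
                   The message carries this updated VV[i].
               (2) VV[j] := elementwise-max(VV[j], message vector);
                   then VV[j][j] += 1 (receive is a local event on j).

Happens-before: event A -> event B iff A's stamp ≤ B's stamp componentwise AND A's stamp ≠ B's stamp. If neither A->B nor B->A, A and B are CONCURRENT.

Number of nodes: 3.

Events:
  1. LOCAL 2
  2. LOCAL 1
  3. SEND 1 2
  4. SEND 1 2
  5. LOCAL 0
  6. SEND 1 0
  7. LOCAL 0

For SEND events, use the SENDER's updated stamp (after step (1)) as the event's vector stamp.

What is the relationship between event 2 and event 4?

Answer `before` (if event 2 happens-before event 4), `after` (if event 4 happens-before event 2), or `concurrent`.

Initial: VV[0]=[0, 0, 0]
Initial: VV[1]=[0, 0, 0]
Initial: VV[2]=[0, 0, 0]
Event 1: LOCAL 2: VV[2][2]++ -> VV[2]=[0, 0, 1]
Event 2: LOCAL 1: VV[1][1]++ -> VV[1]=[0, 1, 0]
Event 3: SEND 1->2: VV[1][1]++ -> VV[1]=[0, 2, 0], msg_vec=[0, 2, 0]; VV[2]=max(VV[2],msg_vec) then VV[2][2]++ -> VV[2]=[0, 2, 2]
Event 4: SEND 1->2: VV[1][1]++ -> VV[1]=[0, 3, 0], msg_vec=[0, 3, 0]; VV[2]=max(VV[2],msg_vec) then VV[2][2]++ -> VV[2]=[0, 3, 3]
Event 5: LOCAL 0: VV[0][0]++ -> VV[0]=[1, 0, 0]
Event 6: SEND 1->0: VV[1][1]++ -> VV[1]=[0, 4, 0], msg_vec=[0, 4, 0]; VV[0]=max(VV[0],msg_vec) then VV[0][0]++ -> VV[0]=[2, 4, 0]
Event 7: LOCAL 0: VV[0][0]++ -> VV[0]=[3, 4, 0]
Event 2 stamp: [0, 1, 0]
Event 4 stamp: [0, 3, 0]
[0, 1, 0] <= [0, 3, 0]? True
[0, 3, 0] <= [0, 1, 0]? False
Relation: before

Answer: before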